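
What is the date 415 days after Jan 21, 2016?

March 11, 2017

Adding 415 days from January 21, 2016.
January has 31 days, so 31 − 21 = 10 days remain after January 21, 2016; 415 − 10 = 405 left.
February 2016 has 29 days (2016 is a leap year): 405 − 29 = 376 left.
March 2016 has 31 days: 376 − 31 = 345 left.
April 2016 has 30 days: 345 − 30 = 315 left.
May 2016 has 31 days: 315 − 31 = 284 left.
June 2016 has 30 days: 284 − 30 = 254 left.
July 2016 has 31 days: 254 − 31 = 223 left.
August 2016 has 31 days: 223 − 31 = 192 left.
September 2016 has 30 days: 192 − 30 = 162 left.
October 2016 has 31 days: 162 − 31 = 131 left.
November 2016 has 30 days: 131 − 30 = 101 left.
December 2016 has 31 days: 101 − 31 = 70 left.
January 2017 has 31 days: 70 − 31 = 39 left.
February 2017 has 28 days (2017 is not a leap year): 39 − 28 = 11 left.
11 days into March 2017 → March 11, 2017.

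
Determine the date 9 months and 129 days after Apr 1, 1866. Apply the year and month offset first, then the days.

May 10, 1867

Advancing 9 months and 129 days from April 1, 1866: first the month/year part, then the days.
month 4 + 9 = 13, which is month 1 of year 1867 → January 1867.
Day 1 is valid in January, giving January 1, 1867.
Now add 129 days from January 1, 1867.
January has 31 days, so 31 − 1 = 30 days remain after January 1, 1867; 129 − 30 = 99 left.
February 1867 has 28 days (1867 is not a leap year): 99 − 28 = 71 left.
March 1867 has 31 days: 71 − 31 = 40 left.
April 1867 has 30 days: 40 − 30 = 10 left.
10 days into May 1867 → May 10, 1867.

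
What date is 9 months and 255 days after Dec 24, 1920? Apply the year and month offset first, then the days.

Adding 9 months and 255 days from December 24, 1920: first the month/year part, then the days.
month 12 + 9 = 21, which is month 9 of year 1921 → September 1921.
Day 24 is valid in September, giving September 24, 1921.
Now add 255 days from September 24, 1921.
September has 30 days, so 30 − 24 = 6 days remain after September 24, 1921; 255 − 6 = 249 left.
October 1921 has 31 days: 249 − 31 = 218 left.
November 1921 has 30 days: 218 − 30 = 188 left.
December 1921 has 31 days: 188 − 31 = 157 left.
January 1922 has 31 days: 157 − 31 = 126 left.
February 1922 has 28 days (1922 is not a leap year): 126 − 28 = 98 left.
March 1922 has 31 days: 98 − 31 = 67 left.
April 1922 has 30 days: 67 − 30 = 37 left.
May 1922 has 31 days: 37 − 31 = 6 left.
6 days into June 1922 → June 6, 1922.

June 6, 1922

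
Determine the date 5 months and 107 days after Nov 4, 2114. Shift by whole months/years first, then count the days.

Advancing 5 months and 107 days from November 4, 2114: first the month/year part, then the days.
month 11 + 5 = 16, which is month 4 of year 2115 → April 2115.
Day 4 is valid in April, giving April 4, 2115.
Now add 107 days from April 4, 2115.
April has 30 days, so 30 − 4 = 26 days remain after April 4, 2115; 107 − 26 = 81 left.
May 2115 has 31 days: 81 − 31 = 50 left.
June 2115 has 30 days: 50 − 30 = 20 left.
20 days into July 2115 → July 20, 2115.

July 20, 2115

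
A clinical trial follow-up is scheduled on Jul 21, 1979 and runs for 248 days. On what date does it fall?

March 25, 1980

Counting forward 248 days from July 21, 1979.
July has 31 days, so 31 − 21 = 10 days remain after July 21, 1979; 248 − 10 = 238 left.
August 1979 has 31 days: 238 − 31 = 207 left.
September 1979 has 30 days: 207 − 30 = 177 left.
October 1979 has 31 days: 177 − 31 = 146 left.
November 1979 has 30 days: 146 − 30 = 116 left.
December 1979 has 31 days: 116 − 31 = 85 left.
January 1980 has 31 days: 85 − 31 = 54 left.
February 1980 has 29 days (1980 is a leap year): 54 − 29 = 25 left.
25 days into March 1980 → March 25, 1980.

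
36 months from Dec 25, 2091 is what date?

Counting forward 36 months from December 25, 2091.
month 12 + 36 = 48, which is month 12 of year 2094 → December 2094.
Day 25 is valid in December, giving December 25, 2094.

December 25, 2094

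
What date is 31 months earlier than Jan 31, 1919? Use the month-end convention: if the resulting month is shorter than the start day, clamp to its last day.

June 30, 1916

Going back 31 months from January 31, 1919.
month 1 − 31 = -30, which is month 6 of year 1916 → June 1916.
June 1916 has only 30 days and the start was day 31, so the date clamps to June 30, 1916.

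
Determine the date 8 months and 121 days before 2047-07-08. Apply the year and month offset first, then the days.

July 10, 2046

Counting back 8 months and 121 days from July 8, 2047: first the month/year part, then the days.
month 7 − 8 = -1, which is month 11 of year 2046 → November 2046.
Day 8 is valid in November, giving November 8, 2046.
Now subtract 121 days from November 8, 2046.
Going back 8 days from November 8, 2046 reaches the end of the previous month; 121 − 8 = 113 left.
October 2046 has 31 days: 113 − 31 = 82 left.
September 2046 has 30 days: 82 − 30 = 52 left.
August 2046 has 31 days: 52 − 31 = 21 left.
July 2046 has 31 days; 31 − 21 = 10 → July 10, 2046.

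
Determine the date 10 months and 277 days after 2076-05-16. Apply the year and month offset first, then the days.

Advancing 10 months and 277 days from May 16, 2076: first the month/year part, then the days.
month 5 + 10 = 15, which is month 3 of year 2077 → March 2077.
Day 16 is valid in March, giving March 16, 2077.
Now add 277 days from March 16, 2077.
March has 31 days, so 31 − 16 = 15 days remain after March 16, 2077; 277 − 15 = 262 left.
April 2077 has 30 days: 262 − 30 = 232 left.
May 2077 has 31 days: 232 − 31 = 201 left.
June 2077 has 30 days: 201 − 30 = 171 left.
July 2077 has 31 days: 171 − 31 = 140 left.
August 2077 has 31 days: 140 − 31 = 109 left.
September 2077 has 30 days: 109 − 30 = 79 left.
October 2077 has 31 days: 79 − 31 = 48 left.
November 2077 has 30 days: 48 − 30 = 18 left.
18 days into December 2077 → December 18, 2077.

December 18, 2077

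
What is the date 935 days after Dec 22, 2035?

Advancing 935 days from December 22, 2035.
December has 31 days, so 31 − 22 = 9 days remain after December 22, 2035; 935 − 9 = 926 left.
January 2036 has 31 days: 926 − 31 = 895 left.
February 2036 has 29 days (2036 is a leap year): 895 − 29 = 866 left.
March 2036 has 31 days: 866 − 31 = 835 left.
April 2036 has 30 days: 835 − 30 = 805 left.
May 2036 has 31 days: 805 − 31 = 774 left.
June 2036 has 30 days: 774 − 30 = 744 left.
July 2036 has 31 days: 744 − 31 = 713 left.
August 2036 has 31 days: 713 − 31 = 682 left.
September 2036 has 30 days: 682 − 30 = 652 left.
October 2036 has 31 days: 652 − 31 = 621 left.
November 2036 has 30 days: 621 − 30 = 591 left.
December 2036 has 31 days: 591 − 31 = 560 left.
January 2037 has 31 days: 560 − 31 = 529 left.
February 2037 has 28 days (2037 is not a leap year): 529 − 28 = 501 left.
March 2037 has 31 days: 501 − 31 = 470 left.
April 2037 has 30 days: 470 − 30 = 440 left.
May 2037 has 31 days: 440 − 31 = 409 left.
June 2037 has 30 days: 409 − 30 = 379 left.
July 2037 has 31 days: 379 − 31 = 348 left.
August 2037 has 31 days: 348 − 31 = 317 left.
September 2037 has 30 days: 317 − 30 = 287 left.
October 2037 has 31 days: 287 − 31 = 256 left.
November 2037 has 30 days: 256 − 30 = 226 left.
December 2037 has 31 days: 226 − 31 = 195 left.
January 2038 has 31 days: 195 − 31 = 164 left.
February 2038 has 28 days (2038 is not a leap year): 164 − 28 = 136 left.
March 2038 has 31 days: 136 − 31 = 105 left.
April 2038 has 30 days: 105 − 30 = 75 left.
May 2038 has 31 days: 75 − 31 = 44 left.
June 2038 has 30 days: 44 − 30 = 14 left.
14 days into July 2038 → July 14, 2038.

July 14, 2038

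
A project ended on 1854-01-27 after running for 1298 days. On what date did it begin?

Going back 1298 days from January 27, 1854.
Going back 27 days from January 27, 1854 reaches the end of the previous month; 1298 − 27 = 1271 left.
December 1853 has 31 days: 1271 − 31 = 1240 left.
November 1853 has 30 days: 1240 − 30 = 1210 left.
October 1853 has 31 days: 1210 − 31 = 1179 left.
September 1853 has 30 days: 1179 − 30 = 1149 left.
August 1853 has 31 days: 1149 − 31 = 1118 left.
July 1853 has 31 days: 1118 − 31 = 1087 left.
June 1853 has 30 days: 1087 − 30 = 1057 left.
May 1853 has 31 days: 1057 − 31 = 1026 left.
April 1853 has 30 days: 1026 − 30 = 996 left.
March 1853 has 31 days: 996 − 31 = 965 left.
February 1853 has 28 days (1853 is not a leap year): 965 − 28 = 937 left.
January 1853 has 31 days: 937 − 31 = 906 left.
December 1852 has 31 days: 906 − 31 = 875 left.
November 1852 has 30 days: 875 − 30 = 845 left.
October 1852 has 31 days: 845 − 31 = 814 left.
September 1852 has 30 days: 814 − 30 = 784 left.
August 1852 has 31 days: 784 − 31 = 753 left.
July 1852 has 31 days: 753 − 31 = 722 left.
June 1852 has 30 days: 722 − 30 = 692 left.
May 1852 has 31 days: 692 − 31 = 661 left.
April 1852 has 30 days: 661 − 30 = 631 left.
March 1852 has 31 days: 631 − 31 = 600 left.
February 1852 has 29 days (1852 is a leap year): 600 − 29 = 571 left.
January 1852 has 31 days: 571 − 31 = 540 left.
December 1851 has 31 days: 540 − 31 = 509 left.
November 1851 has 30 days: 509 − 30 = 479 left.
October 1851 has 31 days: 479 − 31 = 448 left.
September 1851 has 30 days: 448 − 30 = 418 left.
August 1851 has 31 days: 418 − 31 = 387 left.
July 1851 has 31 days: 387 − 31 = 356 left.
June 1851 has 30 days: 356 − 30 = 326 left.
May 1851 has 31 days: 326 − 31 = 295 left.
April 1851 has 30 days: 295 − 30 = 265 left.
March 1851 has 31 days: 265 − 31 = 234 left.
February 1851 has 28 days (1851 is not a leap year): 234 − 28 = 206 left.
January 1851 has 31 days: 206 − 31 = 175 left.
December 1850 has 31 days: 175 − 31 = 144 left.
November 1850 has 30 days: 144 − 30 = 114 left.
October 1850 has 31 days: 114 − 31 = 83 left.
September 1850 has 30 days: 83 − 30 = 53 left.
August 1850 has 31 days: 53 − 31 = 22 left.
July 1850 has 31 days; 31 − 22 = 9 → July 9, 1850.

July 9, 1850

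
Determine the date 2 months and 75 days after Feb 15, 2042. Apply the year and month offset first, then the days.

June 29, 2042

Advancing 2 months and 75 days from February 15, 2042: first the month/year part, then the days.
month 2 + 2 = 4 → April 2042.
Day 15 is valid in April, giving April 15, 2042.
Now add 75 days from April 15, 2042.
April has 30 days, so 30 − 15 = 15 days remain after April 15, 2042; 75 − 15 = 60 left.
May 2042 has 31 days: 60 − 31 = 29 left.
29 days into June 2042 → June 29, 2042.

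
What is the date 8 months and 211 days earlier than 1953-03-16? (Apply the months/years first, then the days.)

December 18, 1951

Going back 8 months and 211 days from March 16, 1953: first the month/year part, then the days.
month 3 − 8 = -5, which is month 7 of year 1952 → July 1952.
Day 16 is valid in July, giving July 16, 1952.
Now subtract 211 days from July 16, 1952.
Going back 16 days from July 16, 1952 reaches the end of the previous month; 211 − 16 = 195 left.
June 1952 has 30 days: 195 − 30 = 165 left.
May 1952 has 31 days: 165 − 31 = 134 left.
April 1952 has 30 days: 134 − 30 = 104 left.
March 1952 has 31 days: 104 − 31 = 73 left.
February 1952 has 29 days (1952 is a leap year): 73 − 29 = 44 left.
January 1952 has 31 days: 44 − 31 = 13 left.
December 1951 has 31 days; 31 − 13 = 18 → December 18, 1951.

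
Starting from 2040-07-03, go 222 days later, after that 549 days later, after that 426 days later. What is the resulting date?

October 13, 2043

Counting forward 222 days from July 3, 2040:
July has 31 days, so 31 − 3 = 28 days remain after July 3, 2040; 222 − 28 = 194 left.
August 2040 has 31 days: 194 − 31 = 163 left.
September 2040 has 30 days: 163 − 30 = 133 left.
October 2040 has 31 days: 133 − 31 = 102 left.
November 2040 has 30 days: 102 − 30 = 72 left.
December 2040 has 31 days: 72 − 31 = 41 left.
January 2041 has 31 days: 41 − 31 = 10 left.
10 days into February 2041 → February 10, 2041.
Advancing 549 days from February 10, 2041:
February has 28 days, so 28 − 10 = 18 days remain after February 10, 2041; 549 − 18 = 531 left.
March 2041 has 31 days: 531 − 31 = 500 left.
April 2041 has 30 days: 500 − 30 = 470 left.
May 2041 has 31 days: 470 − 31 = 439 left.
June 2041 has 30 days: 439 − 30 = 409 left.
July 2041 has 31 days: 409 − 31 = 378 left.
August 2041 has 31 days: 378 − 31 = 347 left.
September 2041 has 30 days: 347 − 30 = 317 left.
October 2041 has 31 days: 317 − 31 = 286 left.
November 2041 has 30 days: 286 − 30 = 256 left.
December 2041 has 31 days: 256 − 31 = 225 left.
January 2042 has 31 days: 225 − 31 = 194 left.
February 2042 has 28 days (2042 is not a leap year): 194 − 28 = 166 left.
March 2042 has 31 days: 166 − 31 = 135 left.
April 2042 has 30 days: 135 − 30 = 105 left.
May 2042 has 31 days: 105 − 31 = 74 left.
June 2042 has 30 days: 74 − 30 = 44 left.
July 2042 has 31 days: 44 − 31 = 13 left.
13 days into August 2042 → August 13, 2042.
Advancing 426 days from August 13, 2042:
August has 31 days, so 31 − 13 = 18 days remain after August 13, 2042; 426 − 18 = 408 left.
September 2042 has 30 days: 408 − 30 = 378 left.
October 2042 has 31 days: 378 − 31 = 347 left.
November 2042 has 30 days: 347 − 30 = 317 left.
December 2042 has 31 days: 317 − 31 = 286 left.
January 2043 has 31 days: 286 − 31 = 255 left.
February 2043 has 28 days (2043 is not a leap year): 255 − 28 = 227 left.
March 2043 has 31 days: 227 − 31 = 196 left.
April 2043 has 30 days: 196 − 30 = 166 left.
May 2043 has 31 days: 166 − 31 = 135 left.
June 2043 has 30 days: 135 − 30 = 105 left.
July 2043 has 31 days: 105 − 31 = 74 left.
August 2043 has 31 days: 74 − 31 = 43 left.
September 2043 has 30 days: 43 − 30 = 13 left.
13 days into October 2043 → October 13, 2043.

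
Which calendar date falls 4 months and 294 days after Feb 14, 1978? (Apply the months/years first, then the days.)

April 4, 1979

Adding 4 months and 294 days from February 14, 1978: first the month/year part, then the days.
month 2 + 4 = 6 → June 1978.
Day 14 is valid in June, giving June 14, 1978.
Now add 294 days from June 14, 1978.
June has 30 days, so 30 − 14 = 16 days remain after June 14, 1978; 294 − 16 = 278 left.
July 1978 has 31 days: 278 − 31 = 247 left.
August 1978 has 31 days: 247 − 31 = 216 left.
September 1978 has 30 days: 216 − 30 = 186 left.
October 1978 has 31 days: 186 − 31 = 155 left.
November 1978 has 30 days: 155 − 30 = 125 left.
December 1978 has 31 days: 125 − 31 = 94 left.
January 1979 has 31 days: 94 − 31 = 63 left.
February 1979 has 28 days (1979 is not a leap year): 63 − 28 = 35 left.
March 1979 has 31 days: 35 − 31 = 4 left.
4 days into April 1979 → April 4, 1979.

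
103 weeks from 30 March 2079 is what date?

Counting forward 103 weeks = 721 days from March 30, 2079.
March has 31 days, so 31 − 30 = 1 day remains after March 30, 2079; 721 − 1 = 720 left.
April 2079 has 30 days: 720 − 30 = 690 left.
May 2079 has 31 days: 690 − 31 = 659 left.
June 2079 has 30 days: 659 − 30 = 629 left.
July 2079 has 31 days: 629 − 31 = 598 left.
August 2079 has 31 days: 598 − 31 = 567 left.
September 2079 has 30 days: 567 − 30 = 537 left.
October 2079 has 31 days: 537 − 31 = 506 left.
November 2079 has 30 days: 506 − 30 = 476 left.
December 2079 has 31 days: 476 − 31 = 445 left.
January 2080 has 31 days: 445 − 31 = 414 left.
February 2080 has 29 days (2080 is a leap year): 414 − 29 = 385 left.
March 2080 has 31 days: 385 − 31 = 354 left.
April 2080 has 30 days: 354 − 30 = 324 left.
May 2080 has 31 days: 324 − 31 = 293 left.
June 2080 has 30 days: 293 − 30 = 263 left.
July 2080 has 31 days: 263 − 31 = 232 left.
August 2080 has 31 days: 232 − 31 = 201 left.
September 2080 has 30 days: 201 − 30 = 171 left.
October 2080 has 31 days: 171 − 31 = 140 left.
November 2080 has 30 days: 140 − 30 = 110 left.
December 2080 has 31 days: 110 − 31 = 79 left.
January 2081 has 31 days: 79 − 31 = 48 left.
February 2081 has 28 days (2081 is not a leap year): 48 − 28 = 20 left.
20 days into March 2081 → March 20, 2081.

March 20, 2081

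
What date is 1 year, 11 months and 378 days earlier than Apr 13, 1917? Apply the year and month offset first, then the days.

April 30, 1914

Going back 1 year, 11 months and 378 days from April 13, 1917: first the month/year part, then the days.
-1 year → 1916; month 4 − 11 = -7, which is month 5 of year 1915 → May 1915.
Day 13 is valid in May, giving May 13, 1915.
Now subtract 378 days from May 13, 1915.
Going back 13 days from May 13, 1915 reaches the end of the previous month; 378 − 13 = 365 left.
April 1915 has 30 days: 365 − 30 = 335 left.
March 1915 has 31 days: 335 − 31 = 304 left.
February 1915 has 28 days (1915 is not a leap year): 304 − 28 = 276 left.
January 1915 has 31 days: 276 − 31 = 245 left.
December 1914 has 31 days: 245 − 31 = 214 left.
November 1914 has 30 days: 214 − 30 = 184 left.
October 1914 has 31 days: 184 − 31 = 153 left.
September 1914 has 30 days: 153 − 30 = 123 left.
August 1914 has 31 days: 123 − 31 = 92 left.
July 1914 has 31 days: 92 − 31 = 61 left.
June 1914 has 30 days: 61 − 30 = 31 left.
May 1914 has 31 days: 31 − 31 = 0 left.
April 1914 has 30 days; 30 − 0 = 30 → April 30, 1914.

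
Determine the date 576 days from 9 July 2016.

February 5, 2018

Counting forward 576 days from July 9, 2016.
July has 31 days, so 31 − 9 = 22 days remain after July 9, 2016; 576 − 22 = 554 left.
August 2016 has 31 days: 554 − 31 = 523 left.
September 2016 has 30 days: 523 − 30 = 493 left.
October 2016 has 31 days: 493 − 31 = 462 left.
November 2016 has 30 days: 462 − 30 = 432 left.
December 2016 has 31 days: 432 − 31 = 401 left.
January 2017 has 31 days: 401 − 31 = 370 left.
February 2017 has 28 days (2017 is not a leap year): 370 − 28 = 342 left.
March 2017 has 31 days: 342 − 31 = 311 left.
April 2017 has 30 days: 311 − 30 = 281 left.
May 2017 has 31 days: 281 − 31 = 250 left.
June 2017 has 30 days: 250 − 30 = 220 left.
July 2017 has 31 days: 220 − 31 = 189 left.
August 2017 has 31 days: 189 − 31 = 158 left.
September 2017 has 30 days: 158 − 30 = 128 left.
October 2017 has 31 days: 128 − 31 = 97 left.
November 2017 has 30 days: 97 − 30 = 67 left.
December 2017 has 31 days: 67 − 31 = 36 left.
January 2018 has 31 days: 36 − 31 = 5 left.
5 days into February 2018 → February 5, 2018.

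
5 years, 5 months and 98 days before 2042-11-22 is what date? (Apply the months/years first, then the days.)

March 16, 2037

Counting back 5 years, 5 months and 98 days from November 22, 2042: first the month/year part, then the days.
-5 years → 2037; month 11 − 5 = 6 → June 2037.
Day 22 is valid in June, giving June 22, 2037.
Now subtract 98 days from June 22, 2037.
Going back 22 days from June 22, 2037 reaches the end of the previous month; 98 − 22 = 76 left.
May 2037 has 31 days: 76 − 31 = 45 left.
April 2037 has 30 days: 45 − 30 = 15 left.
March 2037 has 31 days; 31 − 15 = 16 → March 16, 2037.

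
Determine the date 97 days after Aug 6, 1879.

Advancing 97 days from August 6, 1879.
August has 31 days, so 31 − 6 = 25 days remain after August 6, 1879; 97 − 25 = 72 left.
September 1879 has 30 days: 72 − 30 = 42 left.
October 1879 has 31 days: 42 − 31 = 11 left.
11 days into November 1879 → November 11, 1879.

November 11, 1879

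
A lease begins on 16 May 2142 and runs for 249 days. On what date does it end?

Counting forward 249 days from May 16, 2142.
May has 31 days, so 31 − 16 = 15 days remain after May 16, 2142; 249 − 15 = 234 left.
June 2142 has 30 days: 234 − 30 = 204 left.
July 2142 has 31 days: 204 − 31 = 173 left.
August 2142 has 31 days: 173 − 31 = 142 left.
September 2142 has 30 days: 142 − 30 = 112 left.
October 2142 has 31 days: 112 − 31 = 81 left.
November 2142 has 30 days: 81 − 30 = 51 left.
December 2142 has 31 days: 51 − 31 = 20 left.
20 days into January 2143 → January 20, 2143.

January 20, 2143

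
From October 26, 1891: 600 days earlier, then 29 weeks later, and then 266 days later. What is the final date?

Subtracting 600 days from October 26, 1891:
Going back 26 days from October 26, 1891 reaches the end of the previous month; 600 − 26 = 574 left.
September 1891 has 30 days: 574 − 30 = 544 left.
August 1891 has 31 days: 544 − 31 = 513 left.
July 1891 has 31 days: 513 − 31 = 482 left.
June 1891 has 30 days: 482 − 30 = 452 left.
May 1891 has 31 days: 452 − 31 = 421 left.
April 1891 has 30 days: 421 − 30 = 391 left.
March 1891 has 31 days: 391 − 31 = 360 left.
February 1891 has 28 days (1891 is not a leap year): 360 − 28 = 332 left.
January 1891 has 31 days: 332 − 31 = 301 left.
December 1890 has 31 days: 301 − 31 = 270 left.
November 1890 has 30 days: 270 − 30 = 240 left.
October 1890 has 31 days: 240 − 31 = 209 left.
September 1890 has 30 days: 209 − 30 = 179 left.
August 1890 has 31 days: 179 − 31 = 148 left.
July 1890 has 31 days: 148 − 31 = 117 left.
June 1890 has 30 days: 117 − 30 = 87 left.
May 1890 has 31 days: 87 − 31 = 56 left.
April 1890 has 30 days: 56 − 30 = 26 left.
March 1890 has 31 days; 31 − 26 = 5 → March 5, 1890.
Advancing 29 weeks (= 203 days) from March 5, 1890:
March has 31 days, so 31 − 5 = 26 days remain after March 5, 1890; 203 − 26 = 177 left.
April 1890 has 30 days: 177 − 30 = 147 left.
May 1890 has 31 days: 147 − 31 = 116 left.
June 1890 has 30 days: 116 − 30 = 86 left.
July 1890 has 31 days: 86 − 31 = 55 left.
August 1890 has 31 days: 55 − 31 = 24 left.
24 days into September 1890 → September 24, 1890.
Advancing 266 days from September 24, 1890:
September has 30 days, so 30 − 24 = 6 days remain after September 24, 1890; 266 − 6 = 260 left.
October 1890 has 31 days: 260 − 31 = 229 left.
November 1890 has 30 days: 229 − 30 = 199 left.
December 1890 has 31 days: 199 − 31 = 168 left.
January 1891 has 31 days: 168 − 31 = 137 left.
February 1891 has 28 days (1891 is not a leap year): 137 − 28 = 109 left.
March 1891 has 31 days: 109 − 31 = 78 left.
April 1891 has 30 days: 78 − 30 = 48 left.
May 1891 has 31 days: 48 − 31 = 17 left.
17 days into June 1891 → June 17, 1891.

June 17, 1891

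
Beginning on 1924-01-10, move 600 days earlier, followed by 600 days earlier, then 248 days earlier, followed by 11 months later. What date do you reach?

Counting back 600 days from January 10, 1924:
Going back 10 days from January 10, 1924 reaches the end of the previous month; 600 − 10 = 590 left.
December 1923 has 31 days: 590 − 31 = 559 left.
November 1923 has 30 days: 559 − 30 = 529 left.
October 1923 has 31 days: 529 − 31 = 498 left.
September 1923 has 30 days: 498 − 30 = 468 left.
August 1923 has 31 days: 468 − 31 = 437 left.
July 1923 has 31 days: 437 − 31 = 406 left.
June 1923 has 30 days: 406 − 30 = 376 left.
May 1923 has 31 days: 376 − 31 = 345 left.
April 1923 has 30 days: 345 − 30 = 315 left.
March 1923 has 31 days: 315 − 31 = 284 left.
February 1923 has 28 days (1923 is not a leap year): 284 − 28 = 256 left.
January 1923 has 31 days: 256 − 31 = 225 left.
December 1922 has 31 days: 225 − 31 = 194 left.
November 1922 has 30 days: 194 − 30 = 164 left.
October 1922 has 31 days: 164 − 31 = 133 left.
September 1922 has 30 days: 133 − 30 = 103 left.
August 1922 has 31 days: 103 − 31 = 72 left.
July 1922 has 31 days: 72 − 31 = 41 left.
June 1922 has 30 days: 41 − 30 = 11 left.
May 1922 has 31 days; 31 − 11 = 20 → May 20, 1922.
Counting back 600 days from May 20, 1922:
Going back 20 days from May 20, 1922 reaches the end of the previous month; 600 − 20 = 580 left.
April 1922 has 30 days: 580 − 30 = 550 left.
March 1922 has 31 days: 550 − 31 = 519 left.
February 1922 has 28 days (1922 is not a leap year): 519 − 28 = 491 left.
January 1922 has 31 days: 491 − 31 = 460 left.
December 1921 has 31 days: 460 − 31 = 429 left.
November 1921 has 30 days: 429 − 30 = 399 left.
October 1921 has 31 days: 399 − 31 = 368 left.
September 1921 has 30 days: 368 − 30 = 338 left.
August 1921 has 31 days: 338 − 31 = 307 left.
July 1921 has 31 days: 307 − 31 = 276 left.
June 1921 has 30 days: 276 − 30 = 246 left.
May 1921 has 31 days: 246 − 31 = 215 left.
April 1921 has 30 days: 215 − 30 = 185 left.
March 1921 has 31 days: 185 − 31 = 154 left.
February 1921 has 28 days (1921 is not a leap year): 154 − 28 = 126 left.
January 1921 has 31 days: 126 − 31 = 95 left.
December 1920 has 31 days: 95 − 31 = 64 left.
November 1920 has 30 days: 64 − 30 = 34 left.
October 1920 has 31 days: 34 − 31 = 3 left.
September 1920 has 30 days; 30 − 3 = 27 → September 27, 1920.
Counting back 248 days from September 27, 1920:
Going back 27 days from September 27, 1920 reaches the end of the previous month; 248 − 27 = 221 left.
August 1920 has 31 days: 221 − 31 = 190 left.
July 1920 has 31 days: 190 − 31 = 159 left.
June 1920 has 30 days: 159 − 30 = 129 left.
May 1920 has 31 days: 129 − 31 = 98 left.
April 1920 has 30 days: 98 − 30 = 68 left.
March 1920 has 31 days: 68 − 31 = 37 left.
February 1920 has 29 days (1920 is a leap year): 37 − 29 = 8 left.
January 1920 has 31 days; 31 − 8 = 23 → January 23, 1920.
Counting forward 11 months from January 23, 1920:
month 1 + 11 = 12 → December 1920.
Day 23 is valid in December, giving December 23, 1920.

December 23, 1920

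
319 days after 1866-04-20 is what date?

Advancing 319 days from April 20, 1866.
April has 30 days, so 30 − 20 = 10 days remain after April 20, 1866; 319 − 10 = 309 left.
May 1866 has 31 days: 309 − 31 = 278 left.
June 1866 has 30 days: 278 − 30 = 248 left.
July 1866 has 31 days: 248 − 31 = 217 left.
August 1866 has 31 days: 217 − 31 = 186 left.
September 1866 has 30 days: 186 − 30 = 156 left.
October 1866 has 31 days: 156 − 31 = 125 left.
November 1866 has 30 days: 125 − 30 = 95 left.
December 1866 has 31 days: 95 − 31 = 64 left.
January 1867 has 31 days: 64 − 31 = 33 left.
February 1867 has 28 days (1867 is not a leap year): 33 − 28 = 5 left.
5 days into March 1867 → March 5, 1867.

March 5, 1867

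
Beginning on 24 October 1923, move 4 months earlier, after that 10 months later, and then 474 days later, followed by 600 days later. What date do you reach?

April 3, 1927

Subtracting 4 months from October 24, 1923:
month 10 − 4 = 6 → June 1923.
Day 24 is valid in June, giving June 24, 1923.
Advancing 10 months from June 24, 1923:
month 6 + 10 = 16, which is month 4 of year 1924 → April 1924.
Day 24 is valid in April, giving April 24, 1924.
Adding 474 days from April 24, 1924:
April has 30 days, so 30 − 24 = 6 days remain after April 24, 1924; 474 − 6 = 468 left.
May 1924 has 31 days: 468 − 31 = 437 left.
June 1924 has 30 days: 437 − 30 = 407 left.
July 1924 has 31 days: 407 − 31 = 376 left.
August 1924 has 31 days: 376 − 31 = 345 left.
September 1924 has 30 days: 345 − 30 = 315 left.
October 1924 has 31 days: 315 − 31 = 284 left.
November 1924 has 30 days: 284 − 30 = 254 left.
December 1924 has 31 days: 254 − 31 = 223 left.
January 1925 has 31 days: 223 − 31 = 192 left.
February 1925 has 28 days (1925 is not a leap year): 192 − 28 = 164 left.
March 1925 has 31 days: 164 − 31 = 133 left.
April 1925 has 30 days: 133 − 30 = 103 left.
May 1925 has 31 days: 103 − 31 = 72 left.
June 1925 has 30 days: 72 − 30 = 42 left.
July 1925 has 31 days: 42 − 31 = 11 left.
11 days into August 1925 → August 11, 1925.
Counting forward 600 days from August 11, 1925:
August has 31 days, so 31 − 11 = 20 days remain after August 11, 1925; 600 − 20 = 580 left.
September 1925 has 30 days: 580 − 30 = 550 left.
October 1925 has 31 days: 550 − 31 = 519 left.
November 1925 has 30 days: 519 − 30 = 489 left.
December 1925 has 31 days: 489 − 31 = 458 left.
January 1926 has 31 days: 458 − 31 = 427 left.
February 1926 has 28 days (1926 is not a leap year): 427 − 28 = 399 left.
March 1926 has 31 days: 399 − 31 = 368 left.
April 1926 has 30 days: 368 − 30 = 338 left.
May 1926 has 31 days: 338 − 31 = 307 left.
June 1926 has 30 days: 307 − 30 = 277 left.
July 1926 has 31 days: 277 − 31 = 246 left.
August 1926 has 31 days: 246 − 31 = 215 left.
September 1926 has 30 days: 215 − 30 = 185 left.
October 1926 has 31 days: 185 − 31 = 154 left.
November 1926 has 30 days: 154 − 30 = 124 left.
December 1926 has 31 days: 124 − 31 = 93 left.
January 1927 has 31 days: 93 − 31 = 62 left.
February 1927 has 28 days (1927 is not a leap year): 62 − 28 = 34 left.
March 1927 has 31 days: 34 − 31 = 3 left.
3 days into April 1927 → April 3, 1927.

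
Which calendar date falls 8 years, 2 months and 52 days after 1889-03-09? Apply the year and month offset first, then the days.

Adding 8 years, 2 months and 52 days from March 9, 1889: first the month/year part, then the days.
+8 years → 1897; month 3 + 2 = 5 → May 1897.
Day 9 is valid in May, giving May 9, 1897.
Now add 52 days from May 9, 1897.
May has 31 days, so 31 − 9 = 22 days remain after May 9, 1897; 52 − 22 = 30 left.
30 days into June 1897 → June 30, 1897.

June 30, 1897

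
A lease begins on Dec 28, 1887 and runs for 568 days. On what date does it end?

July 18, 1889

Adding 568 days from December 28, 1887.
December has 31 days, so 31 − 28 = 3 days remain after December 28, 1887; 568 − 3 = 565 left.
January 1888 has 31 days: 565 − 31 = 534 left.
February 1888 has 29 days (1888 is a leap year): 534 − 29 = 505 left.
March 1888 has 31 days: 505 − 31 = 474 left.
April 1888 has 30 days: 474 − 30 = 444 left.
May 1888 has 31 days: 444 − 31 = 413 left.
June 1888 has 30 days: 413 − 30 = 383 left.
July 1888 has 31 days: 383 − 31 = 352 left.
August 1888 has 31 days: 352 − 31 = 321 left.
September 1888 has 30 days: 321 − 30 = 291 left.
October 1888 has 31 days: 291 − 31 = 260 left.
November 1888 has 30 days: 260 − 30 = 230 left.
December 1888 has 31 days: 230 − 31 = 199 left.
January 1889 has 31 days: 199 − 31 = 168 left.
February 1889 has 28 days (1889 is not a leap year): 168 − 28 = 140 left.
March 1889 has 31 days: 140 − 31 = 109 left.
April 1889 has 30 days: 109 − 30 = 79 left.
May 1889 has 31 days: 79 − 31 = 48 left.
June 1889 has 30 days: 48 − 30 = 18 left.
18 days into July 1889 → July 18, 1889.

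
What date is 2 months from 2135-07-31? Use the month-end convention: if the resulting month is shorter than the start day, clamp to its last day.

September 30, 2135

Counting forward 2 months from July 31, 2135.
month 7 + 2 = 9 → September 2135.
September 2135 has only 30 days and the start was day 31, so the date clamps to September 30, 2135.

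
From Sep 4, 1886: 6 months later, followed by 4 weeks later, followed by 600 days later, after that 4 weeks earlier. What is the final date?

October 24, 1888

Adding 6 months from September 4, 1886:
month 9 + 6 = 15, which is month 3 of year 1887 → March 1887.
Day 4 is valid in March, giving March 4, 1887.
Advancing 4 weeks (= 28 days) from March 4, 1887:
March has 31 days, so 31 − 4 = 27 days remain after March 4, 1887; 28 − 27 = 1 left.
1 day into April 1887 → April 1, 1887.
Counting forward 600 days from April 1, 1887:
April has 30 days, so 30 − 1 = 29 days remain after April 1, 1887; 600 − 29 = 571 left.
May 1887 has 31 days: 571 − 31 = 540 left.
June 1887 has 30 days: 540 − 30 = 510 left.
July 1887 has 31 days: 510 − 31 = 479 left.
August 1887 has 31 days: 479 − 31 = 448 left.
September 1887 has 30 days: 448 − 30 = 418 left.
October 1887 has 31 days: 418 − 31 = 387 left.
November 1887 has 30 days: 387 − 30 = 357 left.
December 1887 has 31 days: 357 − 31 = 326 left.
January 1888 has 31 days: 326 − 31 = 295 left.
February 1888 has 29 days (1888 is a leap year): 295 − 29 = 266 left.
March 1888 has 31 days: 266 − 31 = 235 left.
April 1888 has 30 days: 235 − 30 = 205 left.
May 1888 has 31 days: 205 − 31 = 174 left.
June 1888 has 30 days: 174 − 30 = 144 left.
July 1888 has 31 days: 144 − 31 = 113 left.
August 1888 has 31 days: 113 − 31 = 82 left.
September 1888 has 30 days: 82 − 30 = 52 left.
October 1888 has 31 days: 52 − 31 = 21 left.
21 days into November 1888 → November 21, 1888.
Subtracting 4 weeks (= 28 days) from November 21, 1888:
Going back 21 days from November 21, 1888 reaches the end of the previous month; 28 − 21 = 7 left.
October 1888 has 31 days; 31 − 7 = 24 → October 24, 1888.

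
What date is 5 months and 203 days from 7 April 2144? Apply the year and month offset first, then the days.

March 29, 2145

Counting forward 5 months and 203 days from April 7, 2144: first the month/year part, then the days.
month 4 + 5 = 9 → September 2144.
Day 7 is valid in September, giving September 7, 2144.
Now add 203 days from September 7, 2144.
September has 30 days, so 30 − 7 = 23 days remain after September 7, 2144; 203 − 23 = 180 left.
October 2144 has 31 days: 180 − 31 = 149 left.
November 2144 has 30 days: 149 − 30 = 119 left.
December 2144 has 31 days: 119 − 31 = 88 left.
January 2145 has 31 days: 88 − 31 = 57 left.
February 2145 has 28 days (2145 is not a leap year): 57 − 28 = 29 left.
29 days into March 2145 → March 29, 2145.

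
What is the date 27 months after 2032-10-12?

January 12, 2035

Advancing 27 months from October 12, 2032.
month 10 + 27 = 37, which is month 1 of year 2035 → January 2035.
Day 12 is valid in January, giving January 12, 2035.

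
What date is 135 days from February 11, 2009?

June 26, 2009

Counting forward 135 days from February 11, 2009.
February has 28 days, so 28 − 11 = 17 days remain after February 11, 2009; 135 − 17 = 118 left.
March 2009 has 31 days: 118 − 31 = 87 left.
April 2009 has 30 days: 87 − 30 = 57 left.
May 2009 has 31 days: 57 − 31 = 26 left.
26 days into June 2009 → June 26, 2009.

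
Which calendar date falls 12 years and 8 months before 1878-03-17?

July 17, 1865

Subtracting 12 years and 8 months from March 17, 1878.
-12 years → 1866; month 3 − 8 = -5, which is month 7 of year 1865 → July 1865.
Day 17 is valid in July, giving July 17, 1865.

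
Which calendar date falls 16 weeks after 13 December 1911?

Advancing 16 weeks = 112 days from December 13, 1911.
December has 31 days, so 31 − 13 = 18 days remain after December 13, 1911; 112 − 18 = 94 left.
January 1912 has 31 days: 94 − 31 = 63 left.
February 1912 has 29 days (1912 is a leap year): 63 − 29 = 34 left.
March 1912 has 31 days: 34 − 31 = 3 left.
3 days into April 1912 → April 3, 1912.

April 3, 1912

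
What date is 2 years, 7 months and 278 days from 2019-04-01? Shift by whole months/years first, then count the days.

Counting forward 2 years, 7 months and 278 days from April 1, 2019: first the month/year part, then the days.
+2 years → 2021; month 4 + 7 = 11 → November 2021.
Day 1 is valid in November, giving November 1, 2021.
Now add 278 days from November 1, 2021.
November has 30 days, so 30 − 1 = 29 days remain after November 1, 2021; 278 − 29 = 249 left.
December 2021 has 31 days: 249 − 31 = 218 left.
January 2022 has 31 days: 218 − 31 = 187 left.
February 2022 has 28 days (2022 is not a leap year): 187 − 28 = 159 left.
March 2022 has 31 days: 159 − 31 = 128 left.
April 2022 has 30 days: 128 − 30 = 98 left.
May 2022 has 31 days: 98 − 31 = 67 left.
June 2022 has 30 days: 67 − 30 = 37 left.
July 2022 has 31 days: 37 − 31 = 6 left.
6 days into August 2022 → August 6, 2022.

August 6, 2022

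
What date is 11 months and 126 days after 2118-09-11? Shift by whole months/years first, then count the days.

Adding 11 months and 126 days from September 11, 2118: first the month/year part, then the days.
month 9 + 11 = 20, which is month 8 of year 2119 → August 2119.
Day 11 is valid in August, giving August 11, 2119.
Now add 126 days from August 11, 2119.
August has 31 days, so 31 − 11 = 20 days remain after August 11, 2119; 126 − 20 = 106 left.
September 2119 has 30 days: 106 − 30 = 76 left.
October 2119 has 31 days: 76 − 31 = 45 left.
November 2119 has 30 days: 45 − 30 = 15 left.
15 days into December 2119 → December 15, 2119.

December 15, 2119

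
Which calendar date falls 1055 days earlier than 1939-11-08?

Going back 1055 days from November 8, 1939.
Going back 8 days from November 8, 1939 reaches the end of the previous month; 1055 − 8 = 1047 left.
October 1939 has 31 days: 1047 − 31 = 1016 left.
September 1939 has 30 days: 1016 − 30 = 986 left.
August 1939 has 31 days: 986 − 31 = 955 left.
July 1939 has 31 days: 955 − 31 = 924 left.
June 1939 has 30 days: 924 − 30 = 894 left.
May 1939 has 31 days: 894 − 31 = 863 left.
April 1939 has 30 days: 863 − 30 = 833 left.
March 1939 has 31 days: 833 − 31 = 802 left.
February 1939 has 28 days (1939 is not a leap year): 802 − 28 = 774 left.
January 1939 has 31 days: 774 − 31 = 743 left.
December 1938 has 31 days: 743 − 31 = 712 left.
November 1938 has 30 days: 712 − 30 = 682 left.
October 1938 has 31 days: 682 − 31 = 651 left.
September 1938 has 30 days: 651 − 30 = 621 left.
August 1938 has 31 days: 621 − 31 = 590 left.
July 1938 has 31 days: 590 − 31 = 559 left.
June 1938 has 30 days: 559 − 30 = 529 left.
May 1938 has 31 days: 529 − 31 = 498 left.
April 1938 has 30 days: 498 − 30 = 468 left.
March 1938 has 31 days: 468 − 31 = 437 left.
February 1938 has 28 days (1938 is not a leap year): 437 − 28 = 409 left.
January 1938 has 31 days: 409 − 31 = 378 left.
December 1937 has 31 days: 378 − 31 = 347 left.
November 1937 has 30 days: 347 − 30 = 317 left.
October 1937 has 31 days: 317 − 31 = 286 left.
September 1937 has 30 days: 286 − 30 = 256 left.
August 1937 has 31 days: 256 − 31 = 225 left.
July 1937 has 31 days: 225 − 31 = 194 left.
June 1937 has 30 days: 194 − 30 = 164 left.
May 1937 has 31 days: 164 − 31 = 133 left.
April 1937 has 30 days: 133 − 30 = 103 left.
March 1937 has 31 days: 103 − 31 = 72 left.
February 1937 has 28 days (1937 is not a leap year): 72 − 28 = 44 left.
January 1937 has 31 days: 44 − 31 = 13 left.
December 1936 has 31 days; 31 − 13 = 18 → December 18, 1936.

December 18, 1936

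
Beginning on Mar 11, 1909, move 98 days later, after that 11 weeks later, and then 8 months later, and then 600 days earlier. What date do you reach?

September 9, 1908

Adding 98 days from March 11, 1909:
March has 31 days, so 31 − 11 = 20 days remain after March 11, 1909; 98 − 20 = 78 left.
April 1909 has 30 days: 78 − 30 = 48 left.
May 1909 has 31 days: 48 − 31 = 17 left.
17 days into June 1909 → June 17, 1909.
Adding 11 weeks (= 77 days) from June 17, 1909:
June has 30 days, so 30 − 17 = 13 days remain after June 17, 1909; 77 − 13 = 64 left.
July 1909 has 31 days: 64 − 31 = 33 left.
August 1909 has 31 days: 33 − 31 = 2 left.
2 days into September 1909 → September 2, 1909.
Adding 8 months from September 2, 1909:
month 9 + 8 = 17, which is month 5 of year 1910 → May 1910.
Day 2 is valid in May, giving May 2, 1910.
Counting back 600 days from May 2, 1910:
Going back 2 days from May 2, 1910 reaches the end of the previous month; 600 − 2 = 598 left.
April 1910 has 30 days: 598 − 30 = 568 left.
March 1910 has 31 days: 568 − 31 = 537 left.
February 1910 has 28 days (1910 is not a leap year): 537 − 28 = 509 left.
January 1910 has 31 days: 509 − 31 = 478 left.
December 1909 has 31 days: 478 − 31 = 447 left.
November 1909 has 30 days: 447 − 30 = 417 left.
October 1909 has 31 days: 417 − 31 = 386 left.
September 1909 has 30 days: 386 − 30 = 356 left.
August 1909 has 31 days: 356 − 31 = 325 left.
July 1909 has 31 days: 325 − 31 = 294 left.
June 1909 has 30 days: 294 − 30 = 264 left.
May 1909 has 31 days: 264 − 31 = 233 left.
April 1909 has 30 days: 233 − 30 = 203 left.
March 1909 has 31 days: 203 − 31 = 172 left.
February 1909 has 28 days (1909 is not a leap year): 172 − 28 = 144 left.
January 1909 has 31 days: 144 − 31 = 113 left.
December 1908 has 31 days: 113 − 31 = 82 left.
November 1908 has 30 days: 82 − 30 = 52 left.
October 1908 has 31 days: 52 − 31 = 21 left.
September 1908 has 30 days; 30 − 21 = 9 → September 9, 1908.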